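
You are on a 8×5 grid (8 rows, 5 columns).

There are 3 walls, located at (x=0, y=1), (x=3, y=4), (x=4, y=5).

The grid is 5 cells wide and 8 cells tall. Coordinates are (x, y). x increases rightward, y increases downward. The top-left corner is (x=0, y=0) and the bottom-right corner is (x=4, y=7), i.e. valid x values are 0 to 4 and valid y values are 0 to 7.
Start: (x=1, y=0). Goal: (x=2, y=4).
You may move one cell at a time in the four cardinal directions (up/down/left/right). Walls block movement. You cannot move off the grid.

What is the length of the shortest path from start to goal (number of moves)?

BFS from (x=1, y=0) until reaching (x=2, y=4):
  Distance 0: (x=1, y=0)
  Distance 1: (x=0, y=0), (x=2, y=0), (x=1, y=1)
  Distance 2: (x=3, y=0), (x=2, y=1), (x=1, y=2)
  Distance 3: (x=4, y=0), (x=3, y=1), (x=0, y=2), (x=2, y=2), (x=1, y=3)
  Distance 4: (x=4, y=1), (x=3, y=2), (x=0, y=3), (x=2, y=3), (x=1, y=4)
  Distance 5: (x=4, y=2), (x=3, y=3), (x=0, y=4), (x=2, y=4), (x=1, y=5)  <- goal reached here
One shortest path (5 moves): (x=1, y=0) -> (x=2, y=0) -> (x=2, y=1) -> (x=2, y=2) -> (x=2, y=3) -> (x=2, y=4)

Answer: Shortest path length: 5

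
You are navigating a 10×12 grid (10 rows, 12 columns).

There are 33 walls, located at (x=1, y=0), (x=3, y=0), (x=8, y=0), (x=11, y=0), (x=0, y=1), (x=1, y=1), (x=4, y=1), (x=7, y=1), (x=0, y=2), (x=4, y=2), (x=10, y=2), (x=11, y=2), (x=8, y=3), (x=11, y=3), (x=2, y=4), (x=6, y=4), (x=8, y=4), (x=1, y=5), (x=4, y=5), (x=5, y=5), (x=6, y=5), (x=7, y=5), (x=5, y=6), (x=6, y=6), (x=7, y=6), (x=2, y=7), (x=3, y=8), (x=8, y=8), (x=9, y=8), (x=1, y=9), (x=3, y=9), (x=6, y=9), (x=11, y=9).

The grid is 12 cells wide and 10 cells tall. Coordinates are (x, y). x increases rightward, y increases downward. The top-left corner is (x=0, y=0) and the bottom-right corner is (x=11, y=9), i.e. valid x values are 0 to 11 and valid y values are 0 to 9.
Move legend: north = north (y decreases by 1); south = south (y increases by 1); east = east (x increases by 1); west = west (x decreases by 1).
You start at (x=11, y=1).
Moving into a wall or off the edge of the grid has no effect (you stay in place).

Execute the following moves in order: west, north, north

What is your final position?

Start: (x=11, y=1)
  west (west): (x=11, y=1) -> (x=10, y=1)
  north (north): (x=10, y=1) -> (x=10, y=0)
  north (north): blocked, stay at (x=10, y=0)
Final: (x=10, y=0)

Answer: Final position: (x=10, y=0)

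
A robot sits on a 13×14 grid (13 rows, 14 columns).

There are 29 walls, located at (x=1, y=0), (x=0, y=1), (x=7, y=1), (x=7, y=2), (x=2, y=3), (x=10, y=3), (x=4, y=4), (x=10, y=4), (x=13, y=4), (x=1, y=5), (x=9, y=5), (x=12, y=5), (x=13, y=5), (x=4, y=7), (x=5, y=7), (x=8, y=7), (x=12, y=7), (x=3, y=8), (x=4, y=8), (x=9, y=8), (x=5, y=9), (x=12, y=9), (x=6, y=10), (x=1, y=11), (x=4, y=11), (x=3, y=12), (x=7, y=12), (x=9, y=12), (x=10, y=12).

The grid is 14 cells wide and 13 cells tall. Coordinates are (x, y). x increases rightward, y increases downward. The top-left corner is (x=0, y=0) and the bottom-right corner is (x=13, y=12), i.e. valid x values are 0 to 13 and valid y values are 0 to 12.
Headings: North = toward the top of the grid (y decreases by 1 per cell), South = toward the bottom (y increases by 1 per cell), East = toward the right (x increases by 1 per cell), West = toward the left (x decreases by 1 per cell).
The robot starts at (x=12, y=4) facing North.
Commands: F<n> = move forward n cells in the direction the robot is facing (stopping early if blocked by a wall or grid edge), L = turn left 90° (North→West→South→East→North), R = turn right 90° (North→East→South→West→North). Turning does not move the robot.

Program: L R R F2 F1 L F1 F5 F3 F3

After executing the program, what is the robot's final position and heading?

Answer: Final position: (x=12, y=0), facing North

Derivation:
Start: (x=12, y=4), facing North
  L: turn left, now facing West
  R: turn right, now facing North
  R: turn right, now facing East
  F2: move forward 0/2 (blocked), now at (x=12, y=4)
  F1: move forward 0/1 (blocked), now at (x=12, y=4)
  L: turn left, now facing North
  F1: move forward 1, now at (x=12, y=3)
  F5: move forward 3/5 (blocked), now at (x=12, y=0)
  F3: move forward 0/3 (blocked), now at (x=12, y=0)
  F3: move forward 0/3 (blocked), now at (x=12, y=0)
Final: (x=12, y=0), facing North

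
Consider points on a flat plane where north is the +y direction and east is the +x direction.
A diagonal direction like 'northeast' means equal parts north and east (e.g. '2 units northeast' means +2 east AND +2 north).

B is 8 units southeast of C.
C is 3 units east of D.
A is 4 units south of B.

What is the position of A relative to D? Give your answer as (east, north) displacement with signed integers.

Answer: A is at (east=11, north=-12) relative to D.

Derivation:
Place D at the origin (east=0, north=0).
  C is 3 units east of D: delta (east=+3, north=+0); C at (east=3, north=0).
  B is 8 units southeast of C: delta (east=+8, north=-8); B at (east=11, north=-8).
  A is 4 units south of B: delta (east=+0, north=-4); A at (east=11, north=-12).
Therefore A relative to D: (east=11, north=-12).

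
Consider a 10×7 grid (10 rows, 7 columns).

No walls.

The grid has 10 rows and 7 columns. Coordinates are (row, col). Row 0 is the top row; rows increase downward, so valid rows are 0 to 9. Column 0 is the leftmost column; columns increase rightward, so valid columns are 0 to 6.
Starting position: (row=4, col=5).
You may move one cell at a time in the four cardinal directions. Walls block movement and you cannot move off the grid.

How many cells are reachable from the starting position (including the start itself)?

Answer: Reachable cells: 70

Derivation:
BFS flood-fill from (row=4, col=5):
  Distance 0: (row=4, col=5)
  Distance 1: (row=3, col=5), (row=4, col=4), (row=4, col=6), (row=5, col=5)
  Distance 2: (row=2, col=5), (row=3, col=4), (row=3, col=6), (row=4, col=3), (row=5, col=4), (row=5, col=6), (row=6, col=5)
  Distance 3: (row=1, col=5), (row=2, col=4), (row=2, col=6), (row=3, col=3), (row=4, col=2), (row=5, col=3), (row=6, col=4), (row=6, col=6), (row=7, col=5)
  Distance 4: (row=0, col=5), (row=1, col=4), (row=1, col=6), (row=2, col=3), (row=3, col=2), (row=4, col=1), (row=5, col=2), (row=6, col=3), (row=7, col=4), (row=7, col=6), (row=8, col=5)
  Distance 5: (row=0, col=4), (row=0, col=6), (row=1, col=3), (row=2, col=2), (row=3, col=1), (row=4, col=0), (row=5, col=1), (row=6, col=2), (row=7, col=3), (row=8, col=4), (row=8, col=6), (row=9, col=5)
  Distance 6: (row=0, col=3), (row=1, col=2), (row=2, col=1), (row=3, col=0), (row=5, col=0), (row=6, col=1), (row=7, col=2), (row=8, col=3), (row=9, col=4), (row=9, col=6)
  Distance 7: (row=0, col=2), (row=1, col=1), (row=2, col=0), (row=6, col=0), (row=7, col=1), (row=8, col=2), (row=9, col=3)
  Distance 8: (row=0, col=1), (row=1, col=0), (row=7, col=0), (row=8, col=1), (row=9, col=2)
  Distance 9: (row=0, col=0), (row=8, col=0), (row=9, col=1)
  Distance 10: (row=9, col=0)
Total reachable: 70 (grid has 70 open cells total)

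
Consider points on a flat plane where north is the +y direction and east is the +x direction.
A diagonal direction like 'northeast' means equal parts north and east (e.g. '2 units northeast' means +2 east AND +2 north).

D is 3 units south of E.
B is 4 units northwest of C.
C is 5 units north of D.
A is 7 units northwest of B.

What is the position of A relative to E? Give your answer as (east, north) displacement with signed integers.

Answer: A is at (east=-11, north=13) relative to E.

Derivation:
Place E at the origin (east=0, north=0).
  D is 3 units south of E: delta (east=+0, north=-3); D at (east=0, north=-3).
  C is 5 units north of D: delta (east=+0, north=+5); C at (east=0, north=2).
  B is 4 units northwest of C: delta (east=-4, north=+4); B at (east=-4, north=6).
  A is 7 units northwest of B: delta (east=-7, north=+7); A at (east=-11, north=13).
Therefore A relative to E: (east=-11, north=13).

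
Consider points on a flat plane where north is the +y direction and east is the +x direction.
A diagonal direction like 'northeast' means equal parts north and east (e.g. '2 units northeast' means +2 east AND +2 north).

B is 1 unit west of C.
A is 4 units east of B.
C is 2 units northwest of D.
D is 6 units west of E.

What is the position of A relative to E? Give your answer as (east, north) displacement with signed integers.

Place E at the origin (east=0, north=0).
  D is 6 units west of E: delta (east=-6, north=+0); D at (east=-6, north=0).
  C is 2 units northwest of D: delta (east=-2, north=+2); C at (east=-8, north=2).
  B is 1 unit west of C: delta (east=-1, north=+0); B at (east=-9, north=2).
  A is 4 units east of B: delta (east=+4, north=+0); A at (east=-5, north=2).
Therefore A relative to E: (east=-5, north=2).

Answer: A is at (east=-5, north=2) relative to E.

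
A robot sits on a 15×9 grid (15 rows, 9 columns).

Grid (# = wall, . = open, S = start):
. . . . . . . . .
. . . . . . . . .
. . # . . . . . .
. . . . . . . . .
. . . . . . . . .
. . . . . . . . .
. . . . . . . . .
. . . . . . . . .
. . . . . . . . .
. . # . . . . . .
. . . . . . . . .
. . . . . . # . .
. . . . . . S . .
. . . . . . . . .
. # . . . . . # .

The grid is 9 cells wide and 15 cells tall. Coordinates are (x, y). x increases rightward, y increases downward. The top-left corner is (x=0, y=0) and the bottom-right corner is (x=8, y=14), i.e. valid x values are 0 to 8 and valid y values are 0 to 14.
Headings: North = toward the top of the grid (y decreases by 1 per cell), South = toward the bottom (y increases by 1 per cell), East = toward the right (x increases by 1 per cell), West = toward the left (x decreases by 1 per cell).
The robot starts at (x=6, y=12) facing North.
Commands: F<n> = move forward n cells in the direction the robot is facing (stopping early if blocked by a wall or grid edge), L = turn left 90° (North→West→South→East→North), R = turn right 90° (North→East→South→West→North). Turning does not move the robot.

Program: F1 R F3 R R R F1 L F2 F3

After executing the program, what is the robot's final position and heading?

Answer: Final position: (x=7, y=11), facing West

Derivation:
Start: (x=6, y=12), facing North
  F1: move forward 0/1 (blocked), now at (x=6, y=12)
  R: turn right, now facing East
  F3: move forward 2/3 (blocked), now at (x=8, y=12)
  R: turn right, now facing South
  R: turn right, now facing West
  R: turn right, now facing North
  F1: move forward 1, now at (x=8, y=11)
  L: turn left, now facing West
  F2: move forward 1/2 (blocked), now at (x=7, y=11)
  F3: move forward 0/3 (blocked), now at (x=7, y=11)
Final: (x=7, y=11), facing West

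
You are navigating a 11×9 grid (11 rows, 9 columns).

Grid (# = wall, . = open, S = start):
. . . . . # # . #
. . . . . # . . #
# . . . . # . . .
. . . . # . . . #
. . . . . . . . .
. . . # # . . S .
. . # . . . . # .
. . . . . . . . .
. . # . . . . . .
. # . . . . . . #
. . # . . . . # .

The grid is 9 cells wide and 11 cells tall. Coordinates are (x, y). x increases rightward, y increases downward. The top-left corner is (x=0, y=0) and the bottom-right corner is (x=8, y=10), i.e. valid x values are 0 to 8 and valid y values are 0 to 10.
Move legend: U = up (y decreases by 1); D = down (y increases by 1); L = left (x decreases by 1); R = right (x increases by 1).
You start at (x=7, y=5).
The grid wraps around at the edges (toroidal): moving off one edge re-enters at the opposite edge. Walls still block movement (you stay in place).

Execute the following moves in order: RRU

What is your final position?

Start: (x=7, y=5)
  R (right): (x=7, y=5) -> (x=8, y=5)
  R (right): (x=8, y=5) -> (x=0, y=5)
  U (up): (x=0, y=5) -> (x=0, y=4)
Final: (x=0, y=4)

Answer: Final position: (x=0, y=4)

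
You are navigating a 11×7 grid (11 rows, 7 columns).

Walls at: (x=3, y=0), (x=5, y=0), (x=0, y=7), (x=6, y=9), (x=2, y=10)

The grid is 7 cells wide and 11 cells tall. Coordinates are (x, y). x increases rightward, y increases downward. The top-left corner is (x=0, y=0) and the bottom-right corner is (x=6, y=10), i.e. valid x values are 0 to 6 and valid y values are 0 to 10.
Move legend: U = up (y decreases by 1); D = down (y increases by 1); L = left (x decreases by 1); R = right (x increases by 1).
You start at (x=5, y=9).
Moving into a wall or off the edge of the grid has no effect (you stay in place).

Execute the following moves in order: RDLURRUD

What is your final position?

Start: (x=5, y=9)
  R (right): blocked, stay at (x=5, y=9)
  D (down): (x=5, y=9) -> (x=5, y=10)
  L (left): (x=5, y=10) -> (x=4, y=10)
  U (up): (x=4, y=10) -> (x=4, y=9)
  R (right): (x=4, y=9) -> (x=5, y=9)
  R (right): blocked, stay at (x=5, y=9)
  U (up): (x=5, y=9) -> (x=5, y=8)
  D (down): (x=5, y=8) -> (x=5, y=9)
Final: (x=5, y=9)

Answer: Final position: (x=5, y=9)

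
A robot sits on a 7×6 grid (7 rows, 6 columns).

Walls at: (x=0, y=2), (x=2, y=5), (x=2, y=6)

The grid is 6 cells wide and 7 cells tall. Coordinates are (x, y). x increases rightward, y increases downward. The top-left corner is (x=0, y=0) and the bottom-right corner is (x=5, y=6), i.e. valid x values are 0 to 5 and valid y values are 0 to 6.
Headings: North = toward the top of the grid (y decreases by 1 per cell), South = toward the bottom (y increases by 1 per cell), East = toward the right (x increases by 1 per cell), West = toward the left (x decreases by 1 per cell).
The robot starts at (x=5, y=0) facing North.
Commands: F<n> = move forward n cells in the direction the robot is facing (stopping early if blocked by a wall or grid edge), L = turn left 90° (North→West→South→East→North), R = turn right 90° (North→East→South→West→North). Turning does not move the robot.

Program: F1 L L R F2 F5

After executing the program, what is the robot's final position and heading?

Answer: Final position: (x=0, y=0), facing West

Derivation:
Start: (x=5, y=0), facing North
  F1: move forward 0/1 (blocked), now at (x=5, y=0)
  L: turn left, now facing West
  L: turn left, now facing South
  R: turn right, now facing West
  F2: move forward 2, now at (x=3, y=0)
  F5: move forward 3/5 (blocked), now at (x=0, y=0)
Final: (x=0, y=0), facing West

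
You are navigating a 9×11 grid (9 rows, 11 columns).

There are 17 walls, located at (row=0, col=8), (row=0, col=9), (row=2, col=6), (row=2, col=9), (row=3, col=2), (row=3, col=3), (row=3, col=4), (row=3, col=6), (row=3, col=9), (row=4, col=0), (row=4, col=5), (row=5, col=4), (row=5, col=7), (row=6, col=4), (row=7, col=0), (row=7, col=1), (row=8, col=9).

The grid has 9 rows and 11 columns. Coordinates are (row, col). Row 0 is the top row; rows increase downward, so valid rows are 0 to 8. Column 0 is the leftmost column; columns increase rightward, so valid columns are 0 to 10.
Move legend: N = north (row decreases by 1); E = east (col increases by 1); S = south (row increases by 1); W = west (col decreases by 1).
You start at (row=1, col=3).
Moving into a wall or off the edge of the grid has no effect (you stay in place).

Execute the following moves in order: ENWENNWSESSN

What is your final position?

Answer: Final position: (row=1, col=4)

Derivation:
Start: (row=1, col=3)
  E (east): (row=1, col=3) -> (row=1, col=4)
  N (north): (row=1, col=4) -> (row=0, col=4)
  W (west): (row=0, col=4) -> (row=0, col=3)
  E (east): (row=0, col=3) -> (row=0, col=4)
  N (north): blocked, stay at (row=0, col=4)
  N (north): blocked, stay at (row=0, col=4)
  W (west): (row=0, col=4) -> (row=0, col=3)
  S (south): (row=0, col=3) -> (row=1, col=3)
  E (east): (row=1, col=3) -> (row=1, col=4)
  S (south): (row=1, col=4) -> (row=2, col=4)
  S (south): blocked, stay at (row=2, col=4)
  N (north): (row=2, col=4) -> (row=1, col=4)
Final: (row=1, col=4)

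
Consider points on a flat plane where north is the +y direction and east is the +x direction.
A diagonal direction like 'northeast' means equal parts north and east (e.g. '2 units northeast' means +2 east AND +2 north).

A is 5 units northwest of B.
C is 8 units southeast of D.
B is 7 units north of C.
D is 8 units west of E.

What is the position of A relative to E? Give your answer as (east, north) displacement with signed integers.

Answer: A is at (east=-5, north=4) relative to E.

Derivation:
Place E at the origin (east=0, north=0).
  D is 8 units west of E: delta (east=-8, north=+0); D at (east=-8, north=0).
  C is 8 units southeast of D: delta (east=+8, north=-8); C at (east=0, north=-8).
  B is 7 units north of C: delta (east=+0, north=+7); B at (east=0, north=-1).
  A is 5 units northwest of B: delta (east=-5, north=+5); A at (east=-5, north=4).
Therefore A relative to E: (east=-5, north=4).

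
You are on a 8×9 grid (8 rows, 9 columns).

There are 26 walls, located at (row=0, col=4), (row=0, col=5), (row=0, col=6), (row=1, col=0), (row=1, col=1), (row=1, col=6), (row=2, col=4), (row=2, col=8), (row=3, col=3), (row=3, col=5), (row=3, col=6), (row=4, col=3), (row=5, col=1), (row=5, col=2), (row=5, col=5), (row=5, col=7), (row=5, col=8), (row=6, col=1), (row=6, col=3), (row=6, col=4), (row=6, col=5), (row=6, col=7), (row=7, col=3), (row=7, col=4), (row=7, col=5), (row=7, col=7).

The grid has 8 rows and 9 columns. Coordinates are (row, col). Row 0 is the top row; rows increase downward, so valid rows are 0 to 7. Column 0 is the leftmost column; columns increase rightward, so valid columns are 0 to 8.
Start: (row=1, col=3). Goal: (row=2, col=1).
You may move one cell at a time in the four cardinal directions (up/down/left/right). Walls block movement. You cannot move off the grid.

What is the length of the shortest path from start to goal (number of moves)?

BFS from (row=1, col=3) until reaching (row=2, col=1):
  Distance 0: (row=1, col=3)
  Distance 1: (row=0, col=3), (row=1, col=2), (row=1, col=4), (row=2, col=3)
  Distance 2: (row=0, col=2), (row=1, col=5), (row=2, col=2)
  Distance 3: (row=0, col=1), (row=2, col=1), (row=2, col=5), (row=3, col=2)  <- goal reached here
One shortest path (3 moves): (row=1, col=3) -> (row=1, col=2) -> (row=2, col=2) -> (row=2, col=1)

Answer: Shortest path length: 3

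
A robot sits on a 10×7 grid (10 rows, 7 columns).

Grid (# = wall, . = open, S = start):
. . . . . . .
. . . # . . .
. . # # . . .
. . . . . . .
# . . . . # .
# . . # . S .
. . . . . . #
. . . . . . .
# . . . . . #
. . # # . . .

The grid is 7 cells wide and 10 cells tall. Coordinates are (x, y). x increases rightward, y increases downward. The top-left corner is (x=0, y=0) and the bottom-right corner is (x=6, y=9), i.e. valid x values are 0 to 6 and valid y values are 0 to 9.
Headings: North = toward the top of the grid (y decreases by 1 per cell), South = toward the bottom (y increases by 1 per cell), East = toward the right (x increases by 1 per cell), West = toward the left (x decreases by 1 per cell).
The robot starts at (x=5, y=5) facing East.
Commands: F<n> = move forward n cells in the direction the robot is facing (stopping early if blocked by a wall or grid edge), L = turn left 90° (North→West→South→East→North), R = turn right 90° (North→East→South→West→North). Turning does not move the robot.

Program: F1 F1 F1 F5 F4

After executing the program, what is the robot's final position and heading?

Start: (x=5, y=5), facing East
  F1: move forward 1, now at (x=6, y=5)
  F1: move forward 0/1 (blocked), now at (x=6, y=5)
  F1: move forward 0/1 (blocked), now at (x=6, y=5)
  F5: move forward 0/5 (blocked), now at (x=6, y=5)
  F4: move forward 0/4 (blocked), now at (x=6, y=5)
Final: (x=6, y=5), facing East

Answer: Final position: (x=6, y=5), facing East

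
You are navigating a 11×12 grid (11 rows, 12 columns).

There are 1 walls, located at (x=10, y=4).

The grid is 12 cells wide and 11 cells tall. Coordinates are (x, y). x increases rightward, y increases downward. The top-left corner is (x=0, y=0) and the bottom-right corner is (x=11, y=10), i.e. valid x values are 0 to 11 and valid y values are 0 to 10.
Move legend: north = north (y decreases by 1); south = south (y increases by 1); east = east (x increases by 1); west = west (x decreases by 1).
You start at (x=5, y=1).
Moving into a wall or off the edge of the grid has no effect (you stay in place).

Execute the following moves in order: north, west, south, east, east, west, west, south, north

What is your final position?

Start: (x=5, y=1)
  north (north): (x=5, y=1) -> (x=5, y=0)
  west (west): (x=5, y=0) -> (x=4, y=0)
  south (south): (x=4, y=0) -> (x=4, y=1)
  east (east): (x=4, y=1) -> (x=5, y=1)
  east (east): (x=5, y=1) -> (x=6, y=1)
  west (west): (x=6, y=1) -> (x=5, y=1)
  west (west): (x=5, y=1) -> (x=4, y=1)
  south (south): (x=4, y=1) -> (x=4, y=2)
  north (north): (x=4, y=2) -> (x=4, y=1)
Final: (x=4, y=1)

Answer: Final position: (x=4, y=1)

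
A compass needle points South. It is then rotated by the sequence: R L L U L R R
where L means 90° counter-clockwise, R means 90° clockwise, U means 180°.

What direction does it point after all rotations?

Answer: Final heading: North

Derivation:
Start: South
  R (right (90° clockwise)) -> West
  L (left (90° counter-clockwise)) -> South
  L (left (90° counter-clockwise)) -> East
  U (U-turn (180°)) -> West
  L (left (90° counter-clockwise)) -> South
  R (right (90° clockwise)) -> West
  R (right (90° clockwise)) -> North
Final: North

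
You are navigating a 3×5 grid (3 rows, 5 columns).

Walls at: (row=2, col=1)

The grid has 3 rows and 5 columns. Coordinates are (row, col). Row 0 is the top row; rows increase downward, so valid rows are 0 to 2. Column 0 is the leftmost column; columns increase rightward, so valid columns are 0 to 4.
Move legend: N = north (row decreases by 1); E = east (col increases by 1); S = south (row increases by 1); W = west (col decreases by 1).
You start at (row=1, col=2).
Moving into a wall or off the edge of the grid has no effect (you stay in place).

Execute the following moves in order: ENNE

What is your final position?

Start: (row=1, col=2)
  E (east): (row=1, col=2) -> (row=1, col=3)
  N (north): (row=1, col=3) -> (row=0, col=3)
  N (north): blocked, stay at (row=0, col=3)
  E (east): (row=0, col=3) -> (row=0, col=4)
Final: (row=0, col=4)

Answer: Final position: (row=0, col=4)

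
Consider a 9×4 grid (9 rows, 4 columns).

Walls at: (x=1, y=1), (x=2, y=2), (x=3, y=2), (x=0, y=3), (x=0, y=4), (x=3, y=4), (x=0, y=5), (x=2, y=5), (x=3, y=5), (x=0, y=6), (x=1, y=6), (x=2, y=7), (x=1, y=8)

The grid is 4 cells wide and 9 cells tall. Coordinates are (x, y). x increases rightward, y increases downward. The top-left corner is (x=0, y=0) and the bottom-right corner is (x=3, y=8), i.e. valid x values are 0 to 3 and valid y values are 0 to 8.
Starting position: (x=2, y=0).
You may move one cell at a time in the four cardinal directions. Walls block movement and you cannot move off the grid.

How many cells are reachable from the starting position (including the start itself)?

Answer: Reachable cells: 15

Derivation:
BFS flood-fill from (x=2, y=0):
  Distance 0: (x=2, y=0)
  Distance 1: (x=1, y=0), (x=3, y=0), (x=2, y=1)
  Distance 2: (x=0, y=0), (x=3, y=1)
  Distance 3: (x=0, y=1)
  Distance 4: (x=0, y=2)
  Distance 5: (x=1, y=2)
  Distance 6: (x=1, y=3)
  Distance 7: (x=2, y=3), (x=1, y=4)
  Distance 8: (x=3, y=3), (x=2, y=4), (x=1, y=5)
Total reachable: 15 (grid has 23 open cells total)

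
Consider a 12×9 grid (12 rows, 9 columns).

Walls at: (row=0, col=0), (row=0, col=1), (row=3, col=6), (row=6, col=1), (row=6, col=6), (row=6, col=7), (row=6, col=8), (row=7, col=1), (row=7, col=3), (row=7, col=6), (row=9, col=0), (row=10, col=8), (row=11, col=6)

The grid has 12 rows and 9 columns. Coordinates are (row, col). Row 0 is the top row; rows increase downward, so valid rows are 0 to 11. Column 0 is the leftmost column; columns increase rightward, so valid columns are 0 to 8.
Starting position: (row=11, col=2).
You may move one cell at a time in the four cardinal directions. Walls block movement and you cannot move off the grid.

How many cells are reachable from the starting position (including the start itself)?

BFS flood-fill from (row=11, col=2):
  Distance 0: (row=11, col=2)
  Distance 1: (row=10, col=2), (row=11, col=1), (row=11, col=3)
  Distance 2: (row=9, col=2), (row=10, col=1), (row=10, col=3), (row=11, col=0), (row=11, col=4)
  Distance 3: (row=8, col=2), (row=9, col=1), (row=9, col=3), (row=10, col=0), (row=10, col=4), (row=11, col=5)
  Distance 4: (row=7, col=2), (row=8, col=1), (row=8, col=3), (row=9, col=4), (row=10, col=5)
  Distance 5: (row=6, col=2), (row=8, col=0), (row=8, col=4), (row=9, col=5), (row=10, col=6)
  Distance 6: (row=5, col=2), (row=6, col=3), (row=7, col=0), (row=7, col=4), (row=8, col=5), (row=9, col=6), (row=10, col=7)
  Distance 7: (row=4, col=2), (row=5, col=1), (row=5, col=3), (row=6, col=0), (row=6, col=4), (row=7, col=5), (row=8, col=6), (row=9, col=7), (row=11, col=7)
  Distance 8: (row=3, col=2), (row=4, col=1), (row=4, col=3), (row=5, col=0), (row=5, col=4), (row=6, col=5), (row=8, col=7), (row=9, col=8), (row=11, col=8)
  Distance 9: (row=2, col=2), (row=3, col=1), (row=3, col=3), (row=4, col=0), (row=4, col=4), (row=5, col=5), (row=7, col=7), (row=8, col=8)
  Distance 10: (row=1, col=2), (row=2, col=1), (row=2, col=3), (row=3, col=0), (row=3, col=4), (row=4, col=5), (row=5, col=6), (row=7, col=8)
  Distance 11: (row=0, col=2), (row=1, col=1), (row=1, col=3), (row=2, col=0), (row=2, col=4), (row=3, col=5), (row=4, col=6), (row=5, col=7)
  Distance 12: (row=0, col=3), (row=1, col=0), (row=1, col=4), (row=2, col=5), (row=4, col=7), (row=5, col=8)
  Distance 13: (row=0, col=4), (row=1, col=5), (row=2, col=6), (row=3, col=7), (row=4, col=8)
  Distance 14: (row=0, col=5), (row=1, col=6), (row=2, col=7), (row=3, col=8)
  Distance 15: (row=0, col=6), (row=1, col=7), (row=2, col=8)
  Distance 16: (row=0, col=7), (row=1, col=8)
  Distance 17: (row=0, col=8)
Total reachable: 95 (grid has 95 open cells total)

Answer: Reachable cells: 95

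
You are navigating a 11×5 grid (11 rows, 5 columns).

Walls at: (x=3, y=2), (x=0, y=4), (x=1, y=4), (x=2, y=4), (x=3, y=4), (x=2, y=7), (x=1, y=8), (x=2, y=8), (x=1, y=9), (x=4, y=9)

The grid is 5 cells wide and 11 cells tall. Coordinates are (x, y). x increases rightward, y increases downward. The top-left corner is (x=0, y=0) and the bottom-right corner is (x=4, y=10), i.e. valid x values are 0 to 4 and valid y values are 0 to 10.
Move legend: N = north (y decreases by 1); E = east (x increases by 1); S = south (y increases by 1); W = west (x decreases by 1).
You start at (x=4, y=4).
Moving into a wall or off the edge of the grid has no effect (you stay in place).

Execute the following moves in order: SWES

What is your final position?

Answer: Final position: (x=4, y=6)

Derivation:
Start: (x=4, y=4)
  S (south): (x=4, y=4) -> (x=4, y=5)
  W (west): (x=4, y=5) -> (x=3, y=5)
  E (east): (x=3, y=5) -> (x=4, y=5)
  S (south): (x=4, y=5) -> (x=4, y=6)
Final: (x=4, y=6)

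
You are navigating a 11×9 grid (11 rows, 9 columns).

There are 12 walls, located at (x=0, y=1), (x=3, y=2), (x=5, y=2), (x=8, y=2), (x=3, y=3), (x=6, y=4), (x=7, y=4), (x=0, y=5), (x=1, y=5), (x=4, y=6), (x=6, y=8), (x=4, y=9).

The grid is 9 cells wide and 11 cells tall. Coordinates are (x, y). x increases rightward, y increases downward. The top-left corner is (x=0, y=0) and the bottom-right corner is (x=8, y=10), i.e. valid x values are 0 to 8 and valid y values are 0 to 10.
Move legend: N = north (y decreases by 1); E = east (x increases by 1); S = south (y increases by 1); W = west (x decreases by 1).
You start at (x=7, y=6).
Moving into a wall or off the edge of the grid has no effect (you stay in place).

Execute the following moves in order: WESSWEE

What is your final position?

Start: (x=7, y=6)
  W (west): (x=7, y=6) -> (x=6, y=6)
  E (east): (x=6, y=6) -> (x=7, y=6)
  S (south): (x=7, y=6) -> (x=7, y=7)
  S (south): (x=7, y=7) -> (x=7, y=8)
  W (west): blocked, stay at (x=7, y=8)
  E (east): (x=7, y=8) -> (x=8, y=8)
  E (east): blocked, stay at (x=8, y=8)
Final: (x=8, y=8)

Answer: Final position: (x=8, y=8)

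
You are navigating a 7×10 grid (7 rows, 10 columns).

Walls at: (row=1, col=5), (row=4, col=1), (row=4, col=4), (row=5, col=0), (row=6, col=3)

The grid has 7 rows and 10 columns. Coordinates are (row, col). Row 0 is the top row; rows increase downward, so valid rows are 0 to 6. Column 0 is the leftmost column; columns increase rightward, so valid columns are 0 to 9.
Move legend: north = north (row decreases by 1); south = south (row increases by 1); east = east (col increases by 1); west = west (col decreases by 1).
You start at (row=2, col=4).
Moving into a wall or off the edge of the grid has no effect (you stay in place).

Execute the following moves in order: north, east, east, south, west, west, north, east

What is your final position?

Start: (row=2, col=4)
  north (north): (row=2, col=4) -> (row=1, col=4)
  east (east): blocked, stay at (row=1, col=4)
  east (east): blocked, stay at (row=1, col=4)
  south (south): (row=1, col=4) -> (row=2, col=4)
  west (west): (row=2, col=4) -> (row=2, col=3)
  west (west): (row=2, col=3) -> (row=2, col=2)
  north (north): (row=2, col=2) -> (row=1, col=2)
  east (east): (row=1, col=2) -> (row=1, col=3)
Final: (row=1, col=3)

Answer: Final position: (row=1, col=3)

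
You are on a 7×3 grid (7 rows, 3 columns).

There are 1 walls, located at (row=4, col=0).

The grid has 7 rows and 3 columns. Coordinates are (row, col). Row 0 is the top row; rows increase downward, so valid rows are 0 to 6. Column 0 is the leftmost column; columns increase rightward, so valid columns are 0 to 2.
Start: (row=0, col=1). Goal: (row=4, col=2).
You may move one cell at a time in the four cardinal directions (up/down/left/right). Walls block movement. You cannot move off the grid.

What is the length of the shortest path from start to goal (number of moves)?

Answer: Shortest path length: 5

Derivation:
BFS from (row=0, col=1) until reaching (row=4, col=2):
  Distance 0: (row=0, col=1)
  Distance 1: (row=0, col=0), (row=0, col=2), (row=1, col=1)
  Distance 2: (row=1, col=0), (row=1, col=2), (row=2, col=1)
  Distance 3: (row=2, col=0), (row=2, col=2), (row=3, col=1)
  Distance 4: (row=3, col=0), (row=3, col=2), (row=4, col=1)
  Distance 5: (row=4, col=2), (row=5, col=1)  <- goal reached here
One shortest path (5 moves): (row=0, col=1) -> (row=0, col=2) -> (row=1, col=2) -> (row=2, col=2) -> (row=3, col=2) -> (row=4, col=2)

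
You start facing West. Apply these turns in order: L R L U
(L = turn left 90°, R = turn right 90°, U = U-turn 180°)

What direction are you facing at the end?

Start: West
  L (left (90° counter-clockwise)) -> South
  R (right (90° clockwise)) -> West
  L (left (90° counter-clockwise)) -> South
  U (U-turn (180°)) -> North
Final: North

Answer: Final heading: North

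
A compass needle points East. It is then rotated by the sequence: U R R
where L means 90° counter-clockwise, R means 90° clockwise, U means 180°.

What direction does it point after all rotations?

Answer: Final heading: East

Derivation:
Start: East
  U (U-turn (180°)) -> West
  R (right (90° clockwise)) -> North
  R (right (90° clockwise)) -> East
Final: East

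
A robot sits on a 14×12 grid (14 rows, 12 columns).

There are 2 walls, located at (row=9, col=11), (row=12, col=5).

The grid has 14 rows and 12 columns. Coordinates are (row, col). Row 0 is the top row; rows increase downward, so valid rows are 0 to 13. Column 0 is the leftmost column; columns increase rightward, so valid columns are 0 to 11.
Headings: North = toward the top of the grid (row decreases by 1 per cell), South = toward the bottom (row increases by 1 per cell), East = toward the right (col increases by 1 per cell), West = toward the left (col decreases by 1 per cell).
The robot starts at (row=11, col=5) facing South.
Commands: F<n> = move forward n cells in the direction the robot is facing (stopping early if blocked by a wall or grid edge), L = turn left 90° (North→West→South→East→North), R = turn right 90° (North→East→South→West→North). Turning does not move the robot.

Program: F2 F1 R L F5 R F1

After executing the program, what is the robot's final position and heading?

Answer: Final position: (row=11, col=4), facing West

Derivation:
Start: (row=11, col=5), facing South
  F2: move forward 0/2 (blocked), now at (row=11, col=5)
  F1: move forward 0/1 (blocked), now at (row=11, col=5)
  R: turn right, now facing West
  L: turn left, now facing South
  F5: move forward 0/5 (blocked), now at (row=11, col=5)
  R: turn right, now facing West
  F1: move forward 1, now at (row=11, col=4)
Final: (row=11, col=4), facing West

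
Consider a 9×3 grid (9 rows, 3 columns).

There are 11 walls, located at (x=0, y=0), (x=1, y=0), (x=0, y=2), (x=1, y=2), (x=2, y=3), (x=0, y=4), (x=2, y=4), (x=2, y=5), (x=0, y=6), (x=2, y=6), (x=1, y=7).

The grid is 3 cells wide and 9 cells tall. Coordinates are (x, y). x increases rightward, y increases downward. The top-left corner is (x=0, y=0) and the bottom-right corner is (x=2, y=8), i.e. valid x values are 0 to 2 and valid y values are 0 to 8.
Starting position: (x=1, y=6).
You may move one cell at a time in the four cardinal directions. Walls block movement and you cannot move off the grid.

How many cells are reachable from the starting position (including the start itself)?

BFS flood-fill from (x=1, y=6):
  Distance 0: (x=1, y=6)
  Distance 1: (x=1, y=5)
  Distance 2: (x=1, y=4), (x=0, y=5)
  Distance 3: (x=1, y=3)
  Distance 4: (x=0, y=3)
Total reachable: 6 (grid has 16 open cells total)

Answer: Reachable cells: 6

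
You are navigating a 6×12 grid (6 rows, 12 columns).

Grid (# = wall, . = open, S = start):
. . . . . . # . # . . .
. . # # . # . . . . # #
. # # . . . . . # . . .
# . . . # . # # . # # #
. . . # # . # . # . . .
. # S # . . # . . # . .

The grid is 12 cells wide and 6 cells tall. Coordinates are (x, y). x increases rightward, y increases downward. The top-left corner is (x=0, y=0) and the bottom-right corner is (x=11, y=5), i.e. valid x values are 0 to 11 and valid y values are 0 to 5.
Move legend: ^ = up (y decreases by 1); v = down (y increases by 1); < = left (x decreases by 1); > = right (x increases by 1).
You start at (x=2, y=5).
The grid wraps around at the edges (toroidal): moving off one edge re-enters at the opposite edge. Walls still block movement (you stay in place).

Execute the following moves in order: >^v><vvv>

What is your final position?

Start: (x=2, y=5)
  > (right): blocked, stay at (x=2, y=5)
  ^ (up): (x=2, y=5) -> (x=2, y=4)
  v (down): (x=2, y=4) -> (x=2, y=5)
  > (right): blocked, stay at (x=2, y=5)
  < (left): blocked, stay at (x=2, y=5)
  v (down): (x=2, y=5) -> (x=2, y=0)
  v (down): blocked, stay at (x=2, y=0)
  v (down): blocked, stay at (x=2, y=0)
  > (right): (x=2, y=0) -> (x=3, y=0)
Final: (x=3, y=0)

Answer: Final position: (x=3, y=0)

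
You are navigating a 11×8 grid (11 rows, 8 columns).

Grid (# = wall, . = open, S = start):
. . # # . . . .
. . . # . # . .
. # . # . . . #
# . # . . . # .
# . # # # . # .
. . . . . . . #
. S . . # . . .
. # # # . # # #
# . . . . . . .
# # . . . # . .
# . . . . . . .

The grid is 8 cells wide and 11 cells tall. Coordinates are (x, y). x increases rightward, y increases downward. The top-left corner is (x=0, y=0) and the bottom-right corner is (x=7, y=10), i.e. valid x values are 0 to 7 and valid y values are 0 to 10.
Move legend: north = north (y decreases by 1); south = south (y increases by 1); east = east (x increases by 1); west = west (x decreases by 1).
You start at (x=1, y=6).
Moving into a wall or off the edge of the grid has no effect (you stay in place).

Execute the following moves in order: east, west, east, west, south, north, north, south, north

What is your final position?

Start: (x=1, y=6)
  east (east): (x=1, y=6) -> (x=2, y=6)
  west (west): (x=2, y=6) -> (x=1, y=6)
  east (east): (x=1, y=6) -> (x=2, y=6)
  west (west): (x=2, y=6) -> (x=1, y=6)
  south (south): blocked, stay at (x=1, y=6)
  north (north): (x=1, y=6) -> (x=1, y=5)
  north (north): (x=1, y=5) -> (x=1, y=4)
  south (south): (x=1, y=4) -> (x=1, y=5)
  north (north): (x=1, y=5) -> (x=1, y=4)
Final: (x=1, y=4)

Answer: Final position: (x=1, y=4)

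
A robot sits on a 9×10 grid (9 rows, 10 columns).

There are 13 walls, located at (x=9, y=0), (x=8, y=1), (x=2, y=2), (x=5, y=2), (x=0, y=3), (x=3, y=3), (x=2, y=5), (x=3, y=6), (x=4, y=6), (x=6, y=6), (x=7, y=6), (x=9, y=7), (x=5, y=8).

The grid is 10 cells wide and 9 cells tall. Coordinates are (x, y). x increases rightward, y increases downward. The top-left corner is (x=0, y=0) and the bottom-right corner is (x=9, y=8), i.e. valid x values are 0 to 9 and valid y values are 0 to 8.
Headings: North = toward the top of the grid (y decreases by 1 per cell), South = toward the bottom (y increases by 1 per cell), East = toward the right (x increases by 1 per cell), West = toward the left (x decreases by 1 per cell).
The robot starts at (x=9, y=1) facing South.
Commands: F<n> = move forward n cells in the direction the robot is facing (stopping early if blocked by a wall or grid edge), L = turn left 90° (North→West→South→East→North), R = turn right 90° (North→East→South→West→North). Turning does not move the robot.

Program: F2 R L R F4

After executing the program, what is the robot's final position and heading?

Answer: Final position: (x=5, y=3), facing West

Derivation:
Start: (x=9, y=1), facing South
  F2: move forward 2, now at (x=9, y=3)
  R: turn right, now facing West
  L: turn left, now facing South
  R: turn right, now facing West
  F4: move forward 4, now at (x=5, y=3)
Final: (x=5, y=3), facing West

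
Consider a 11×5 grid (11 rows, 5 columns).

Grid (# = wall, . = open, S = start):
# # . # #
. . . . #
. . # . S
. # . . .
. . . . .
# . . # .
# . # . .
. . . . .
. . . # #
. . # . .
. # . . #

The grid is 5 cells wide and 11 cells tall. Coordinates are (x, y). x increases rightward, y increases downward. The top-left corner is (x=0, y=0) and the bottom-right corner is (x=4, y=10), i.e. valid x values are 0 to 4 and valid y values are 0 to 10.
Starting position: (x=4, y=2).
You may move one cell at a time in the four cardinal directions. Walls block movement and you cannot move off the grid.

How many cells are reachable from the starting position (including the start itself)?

Answer: Reachable cells: 35

Derivation:
BFS flood-fill from (x=4, y=2):
  Distance 0: (x=4, y=2)
  Distance 1: (x=3, y=2), (x=4, y=3)
  Distance 2: (x=3, y=1), (x=3, y=3), (x=4, y=4)
  Distance 3: (x=2, y=1), (x=2, y=3), (x=3, y=4), (x=4, y=5)
  Distance 4: (x=2, y=0), (x=1, y=1), (x=2, y=4), (x=4, y=6)
  Distance 5: (x=0, y=1), (x=1, y=2), (x=1, y=4), (x=2, y=5), (x=3, y=6), (x=4, y=7)
  Distance 6: (x=0, y=2), (x=0, y=4), (x=1, y=5), (x=3, y=7)
  Distance 7: (x=0, y=3), (x=1, y=6), (x=2, y=7)
  Distance 8: (x=1, y=7), (x=2, y=8)
  Distance 9: (x=0, y=7), (x=1, y=8)
  Distance 10: (x=0, y=8), (x=1, y=9)
  Distance 11: (x=0, y=9)
  Distance 12: (x=0, y=10)
Total reachable: 35 (grid has 39 open cells total)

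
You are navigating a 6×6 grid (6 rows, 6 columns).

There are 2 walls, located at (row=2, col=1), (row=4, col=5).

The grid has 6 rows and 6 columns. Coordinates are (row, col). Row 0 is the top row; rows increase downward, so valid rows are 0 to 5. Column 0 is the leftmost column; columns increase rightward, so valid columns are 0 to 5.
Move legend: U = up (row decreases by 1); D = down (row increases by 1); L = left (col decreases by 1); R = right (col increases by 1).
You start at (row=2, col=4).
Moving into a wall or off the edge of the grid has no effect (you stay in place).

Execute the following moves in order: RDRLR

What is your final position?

Start: (row=2, col=4)
  R (right): (row=2, col=4) -> (row=2, col=5)
  D (down): (row=2, col=5) -> (row=3, col=5)
  R (right): blocked, stay at (row=3, col=5)
  L (left): (row=3, col=5) -> (row=3, col=4)
  R (right): (row=3, col=4) -> (row=3, col=5)
Final: (row=3, col=5)

Answer: Final position: (row=3, col=5)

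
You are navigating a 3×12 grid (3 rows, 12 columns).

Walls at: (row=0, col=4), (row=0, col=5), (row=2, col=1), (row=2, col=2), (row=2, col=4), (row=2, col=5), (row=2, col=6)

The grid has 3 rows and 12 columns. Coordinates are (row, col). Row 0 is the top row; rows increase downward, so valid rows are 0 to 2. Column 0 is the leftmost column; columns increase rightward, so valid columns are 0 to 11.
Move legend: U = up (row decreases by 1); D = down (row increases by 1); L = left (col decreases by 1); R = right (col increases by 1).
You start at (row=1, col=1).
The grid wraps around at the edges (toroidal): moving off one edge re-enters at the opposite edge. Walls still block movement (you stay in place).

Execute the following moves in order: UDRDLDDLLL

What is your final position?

Start: (row=1, col=1)
  U (up): (row=1, col=1) -> (row=0, col=1)
  D (down): (row=0, col=1) -> (row=1, col=1)
  R (right): (row=1, col=1) -> (row=1, col=2)
  D (down): blocked, stay at (row=1, col=2)
  L (left): (row=1, col=2) -> (row=1, col=1)
  D (down): blocked, stay at (row=1, col=1)
  D (down): blocked, stay at (row=1, col=1)
  L (left): (row=1, col=1) -> (row=1, col=0)
  L (left): (row=1, col=0) -> (row=1, col=11)
  L (left): (row=1, col=11) -> (row=1, col=10)
Final: (row=1, col=10)

Answer: Final position: (row=1, col=10)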